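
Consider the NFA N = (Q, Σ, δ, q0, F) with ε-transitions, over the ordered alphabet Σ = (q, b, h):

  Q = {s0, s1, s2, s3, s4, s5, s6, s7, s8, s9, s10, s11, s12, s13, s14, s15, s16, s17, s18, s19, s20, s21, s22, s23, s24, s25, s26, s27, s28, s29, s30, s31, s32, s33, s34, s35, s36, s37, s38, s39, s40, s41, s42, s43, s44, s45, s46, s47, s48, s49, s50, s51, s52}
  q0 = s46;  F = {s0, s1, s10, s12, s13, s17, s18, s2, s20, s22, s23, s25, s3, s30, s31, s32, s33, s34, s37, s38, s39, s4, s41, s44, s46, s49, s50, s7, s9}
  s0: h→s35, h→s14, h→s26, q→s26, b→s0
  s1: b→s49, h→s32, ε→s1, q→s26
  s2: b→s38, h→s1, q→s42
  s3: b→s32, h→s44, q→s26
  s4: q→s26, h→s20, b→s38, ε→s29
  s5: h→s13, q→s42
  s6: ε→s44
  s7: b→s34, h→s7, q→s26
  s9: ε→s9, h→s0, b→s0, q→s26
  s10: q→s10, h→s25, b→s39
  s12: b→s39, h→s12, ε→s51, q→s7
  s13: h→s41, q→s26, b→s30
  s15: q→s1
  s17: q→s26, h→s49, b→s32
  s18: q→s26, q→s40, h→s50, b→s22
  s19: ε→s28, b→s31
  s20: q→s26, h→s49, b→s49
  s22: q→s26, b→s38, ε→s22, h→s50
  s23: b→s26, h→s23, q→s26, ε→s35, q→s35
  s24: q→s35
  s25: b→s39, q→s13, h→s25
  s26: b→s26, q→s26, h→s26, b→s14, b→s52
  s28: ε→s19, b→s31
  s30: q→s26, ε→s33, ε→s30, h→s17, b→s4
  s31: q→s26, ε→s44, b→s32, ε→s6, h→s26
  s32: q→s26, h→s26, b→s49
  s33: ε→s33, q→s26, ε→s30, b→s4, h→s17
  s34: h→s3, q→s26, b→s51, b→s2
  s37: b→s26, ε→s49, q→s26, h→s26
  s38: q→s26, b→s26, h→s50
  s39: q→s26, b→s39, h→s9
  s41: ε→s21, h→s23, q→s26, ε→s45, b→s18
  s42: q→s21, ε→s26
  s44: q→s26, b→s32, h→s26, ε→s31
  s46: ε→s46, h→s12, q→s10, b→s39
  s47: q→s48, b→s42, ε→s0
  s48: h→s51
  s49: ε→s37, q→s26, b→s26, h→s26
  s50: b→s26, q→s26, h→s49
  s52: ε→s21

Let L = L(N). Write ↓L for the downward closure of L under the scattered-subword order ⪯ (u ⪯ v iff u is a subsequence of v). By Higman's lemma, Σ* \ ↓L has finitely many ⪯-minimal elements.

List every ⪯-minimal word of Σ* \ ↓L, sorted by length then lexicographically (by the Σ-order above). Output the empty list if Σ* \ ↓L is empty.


A = [bq, hqq, bhbh, bhhh, qhqhhb, hqbbbb].

|Q|=53, |F|=29, |δ|=131 (24 ε).
min D↑ (27 st, q0=0, F={5}): 0:q→1,b→2,h→3 1:q→1,b→2,h→4 2:q→5,b→2,h→6 3:q→7,b→2,h→3 4:q→8,b→2,h→4 5:q→5,b→5,h→5 6:q→5,b→9,h→9 7:q→5,b→10,h→7 8:q→5,b→11,h→12 9:q→5,b→9,h→5 10:q→5,b→13,h→14 11:q→5,b→15,h→16 12:q→5,b→17,h→18 13:q→5,b→19,h→20 14:q→5,b→21,h→22 15:q→5,b→19,h→23 16:q→5,b→21,h→24 17:q→5,b→25,h→26 18:q→5,b→5,h→18 19:q→5,b→5,h→26 20:q→5,b→24,h→21 21:q→5,b→24,h→5 22:q→5,b→21,h→5 23:q→5,b→24,h→24 24:q→5,b→5,h→5 25:q→5,b→19,h→26 26:q→5,b→5,h→24 (ε-aug+det+¬).
'bq': N↓-sim [40, 31, 6] end={s14,s21,s26,s40,s42,s52} — reject; 2/2 deletions ∈↓L.
'hqq': N↓-sim [40, 38, 33, 7] end={s14,s21,s26,s35,s40,s42,s52} ∉↓L; 3/3 deletions ∈↓L.
'bhbh': run [40, 31, 18, 9, 5] end={s14,s21,s26,s35,s52} rej; 4/4 single-dels accept.
'bhhh': N↓-sim [40, 31, 18, 12, 5] end={s14,s21,s26,s35,s52} — reject; 4/4 single-dels accept.
'qhqhhb': N↓-sim [40, 38, 37, 24, 18, 9, 4] end={s14,s21,s26,s52} — reject; 6/6 del acc.
'hqbbbb': run [40, 38, 33, 27, 17, 8, 4] end={s14,s21,s26,s52} rej; 6/6 deletions ∈↓L.
6 obstructions.


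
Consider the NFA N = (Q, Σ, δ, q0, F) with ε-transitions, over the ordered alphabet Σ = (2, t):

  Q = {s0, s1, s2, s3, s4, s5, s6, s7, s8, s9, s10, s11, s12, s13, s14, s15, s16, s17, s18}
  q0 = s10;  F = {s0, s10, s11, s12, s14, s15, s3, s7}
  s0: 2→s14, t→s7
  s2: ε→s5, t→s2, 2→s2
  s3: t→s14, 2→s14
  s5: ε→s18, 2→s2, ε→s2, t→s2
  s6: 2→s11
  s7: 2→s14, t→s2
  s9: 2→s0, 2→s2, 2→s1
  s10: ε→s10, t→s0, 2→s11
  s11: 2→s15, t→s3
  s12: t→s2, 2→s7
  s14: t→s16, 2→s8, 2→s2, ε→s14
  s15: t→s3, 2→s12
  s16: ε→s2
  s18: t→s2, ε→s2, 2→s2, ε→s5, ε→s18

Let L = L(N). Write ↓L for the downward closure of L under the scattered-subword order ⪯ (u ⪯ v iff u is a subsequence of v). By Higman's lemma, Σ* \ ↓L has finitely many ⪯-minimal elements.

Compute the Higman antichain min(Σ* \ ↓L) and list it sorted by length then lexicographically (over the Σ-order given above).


min(Σ*\↓L) = [t22, t2t, ttt, 222t, 2tt2, 222222].

|Q|=19, |F|=8, |δ|=36 (9 ε).
min D↑ (9 st, q0=0, F={8}): 0:2→1,t→2 1:2→3,t→4 2:2→5,t→6 3:2→7,t→4 4:2→5,t→5 5:2→8,t→8 6:2→5,t→8 7:2→6,t→8 8:2→8,t→8.
't22': run [13, 9, 6, 4] end={s18,s2,s5,s8} — reject; 3/3 deletions ∈↓L.
't2t': run [13, 9, 6, 4] end={s16,s18,s2,s5} ∉↓L; 3/3 deletions ∈↓L.
'ttt': |S_i|=[13, 9, 7, 4] end={s16,s18,s2,s5} ∉↓L; 3/3 deletions ∈↓L.
'222t': N↓-sim [13, 11, 10, 8, 4] end={s16,s18,s2,s5} rej; 4/4 deletions ∈↓L.
'2tt2': |S_i|=[13, 11, 7, 6, 4] end={s18,s2,s5,s8} ∉↓L; 4/4 deletions ∈↓L.
'222222': |S_i|=[13, 11, 10, 8, 7, 6, 4] end={s18,s2,s5,s8} ∉↓L; 6/6 single-dels accept.
6 obstructions.


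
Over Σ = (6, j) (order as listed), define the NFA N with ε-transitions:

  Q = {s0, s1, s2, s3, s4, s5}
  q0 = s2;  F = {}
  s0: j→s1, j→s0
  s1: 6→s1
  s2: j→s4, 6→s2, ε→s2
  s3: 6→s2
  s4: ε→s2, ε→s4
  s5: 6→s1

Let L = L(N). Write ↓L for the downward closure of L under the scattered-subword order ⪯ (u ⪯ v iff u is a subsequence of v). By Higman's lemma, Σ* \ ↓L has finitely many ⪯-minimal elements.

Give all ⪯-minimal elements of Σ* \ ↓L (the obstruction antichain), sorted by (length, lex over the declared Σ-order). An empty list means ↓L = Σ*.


|Q|=6, |F|=0, |δ|=10 (3 ε).
min D↑ (1 st, q0=0, F={0}): 0:6→0,j→0 (ε-aug+det+¬).
ε ∈ L(D↑) ⇒ ↓L = ∅.

min(Σ*\↓L) = [ε].


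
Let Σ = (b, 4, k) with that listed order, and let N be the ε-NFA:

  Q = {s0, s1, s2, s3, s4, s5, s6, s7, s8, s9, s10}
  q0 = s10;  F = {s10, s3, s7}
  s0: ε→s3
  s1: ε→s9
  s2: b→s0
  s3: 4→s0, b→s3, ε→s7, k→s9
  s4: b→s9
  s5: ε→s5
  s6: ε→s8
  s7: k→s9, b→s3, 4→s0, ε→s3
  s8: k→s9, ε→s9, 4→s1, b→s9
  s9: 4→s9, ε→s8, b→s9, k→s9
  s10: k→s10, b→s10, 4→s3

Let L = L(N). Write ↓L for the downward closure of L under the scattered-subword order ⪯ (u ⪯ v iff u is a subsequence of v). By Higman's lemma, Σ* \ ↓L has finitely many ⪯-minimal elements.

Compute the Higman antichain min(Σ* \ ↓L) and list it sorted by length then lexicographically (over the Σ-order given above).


|Q|=11, |F|=3, |δ|=25 (8 ε).
min D↑ (3 st, q0=0, F={2}): 0:b→0,4→1,k→0 1:b→1,4→1,k→2 2:b→2,4→2,k→2.
'4k': |S_i|=[7, 6, 3] end={s1,s8,s9} rej; 2/2 del acc.
1 words, ⪯-incomp.

A = [4k].


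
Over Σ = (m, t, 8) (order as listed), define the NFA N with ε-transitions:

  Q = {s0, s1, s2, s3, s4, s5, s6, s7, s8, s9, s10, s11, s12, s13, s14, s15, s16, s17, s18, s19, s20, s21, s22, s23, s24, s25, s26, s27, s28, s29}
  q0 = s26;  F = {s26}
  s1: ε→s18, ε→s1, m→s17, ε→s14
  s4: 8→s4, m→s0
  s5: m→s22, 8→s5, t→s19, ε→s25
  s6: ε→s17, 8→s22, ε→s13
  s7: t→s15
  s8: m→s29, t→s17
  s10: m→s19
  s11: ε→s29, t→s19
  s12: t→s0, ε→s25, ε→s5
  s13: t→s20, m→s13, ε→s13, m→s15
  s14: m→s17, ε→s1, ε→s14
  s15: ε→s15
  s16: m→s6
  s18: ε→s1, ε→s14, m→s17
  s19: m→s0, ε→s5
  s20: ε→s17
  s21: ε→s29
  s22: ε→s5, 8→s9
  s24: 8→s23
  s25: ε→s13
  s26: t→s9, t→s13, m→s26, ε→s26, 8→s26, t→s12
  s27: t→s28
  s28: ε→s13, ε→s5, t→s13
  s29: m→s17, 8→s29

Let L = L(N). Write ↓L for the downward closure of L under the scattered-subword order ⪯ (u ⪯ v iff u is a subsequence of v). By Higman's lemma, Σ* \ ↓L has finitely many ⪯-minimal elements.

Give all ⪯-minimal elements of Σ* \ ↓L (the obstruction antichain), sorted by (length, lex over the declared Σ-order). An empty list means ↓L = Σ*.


Antichain: [t].

|Q|=30, |F|=1, |δ|=54 (23 ε).
min D↑ (2 st, q0=0, F={1}): 0:m→0,t→1,8→0 1:m→1,t→1,8→1.
't': run [12, 11] end={s0,s12,s13,s15,s17,s19,s20,s22,s25,s5,s9} ∉↓L; 1/1 del acc.
1 obstructions.


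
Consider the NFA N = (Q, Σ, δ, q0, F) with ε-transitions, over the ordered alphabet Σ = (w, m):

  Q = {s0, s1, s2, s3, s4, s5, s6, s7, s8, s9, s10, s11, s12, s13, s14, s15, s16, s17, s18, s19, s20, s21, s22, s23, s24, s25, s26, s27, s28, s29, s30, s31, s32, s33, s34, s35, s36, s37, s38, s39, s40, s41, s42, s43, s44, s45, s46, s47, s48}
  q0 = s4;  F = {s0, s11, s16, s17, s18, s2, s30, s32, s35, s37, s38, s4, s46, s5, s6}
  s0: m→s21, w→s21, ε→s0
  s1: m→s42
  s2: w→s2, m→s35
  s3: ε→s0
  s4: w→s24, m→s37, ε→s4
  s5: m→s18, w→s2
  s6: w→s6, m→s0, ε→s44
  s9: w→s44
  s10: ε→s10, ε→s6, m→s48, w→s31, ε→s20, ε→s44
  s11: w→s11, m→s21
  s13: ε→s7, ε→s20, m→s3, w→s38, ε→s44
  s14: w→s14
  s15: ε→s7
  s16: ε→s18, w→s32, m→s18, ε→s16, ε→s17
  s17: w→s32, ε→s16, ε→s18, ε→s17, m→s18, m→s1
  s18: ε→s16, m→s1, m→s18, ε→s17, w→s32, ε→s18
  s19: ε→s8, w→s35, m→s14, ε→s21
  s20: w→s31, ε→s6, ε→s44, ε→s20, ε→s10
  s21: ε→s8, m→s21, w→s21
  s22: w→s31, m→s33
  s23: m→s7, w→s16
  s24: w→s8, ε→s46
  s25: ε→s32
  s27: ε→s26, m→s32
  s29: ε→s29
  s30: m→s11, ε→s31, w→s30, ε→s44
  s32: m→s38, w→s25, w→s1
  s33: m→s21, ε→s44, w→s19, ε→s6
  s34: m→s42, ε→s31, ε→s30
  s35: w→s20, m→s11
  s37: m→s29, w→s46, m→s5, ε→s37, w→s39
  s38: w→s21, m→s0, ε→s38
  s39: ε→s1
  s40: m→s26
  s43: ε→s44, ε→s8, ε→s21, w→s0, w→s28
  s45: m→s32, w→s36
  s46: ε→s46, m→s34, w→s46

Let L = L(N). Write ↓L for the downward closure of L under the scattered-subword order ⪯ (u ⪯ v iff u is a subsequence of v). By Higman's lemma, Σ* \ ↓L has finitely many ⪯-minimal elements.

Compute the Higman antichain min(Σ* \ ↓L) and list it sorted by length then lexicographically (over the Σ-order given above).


|Q|=49, |F|=15, |δ|=106 (45 ε).
min D↑ (14 st, q0=0, F={8}): 0:w→1,m→2 1:w→1,m→3 2:w→1,m→4 3:w→3,m→5 4:w→6,m→7 5:w→5,m→8 6:w→6,m→9 7:w→10,m→7 8:w→8,m→8 9:w→11,m→5 10:w→10,m→12 11:w→11,m→13 12:w→8,m→13 13:w→8,m→8 (ε-aug+det+¬).
'wmmm': run [29, 22, 15, 6, 2] end={s21,s8} rej; 4/4 deletions ∈↓L.
'mmmwmw': |S_i|=[29, 27, 24, 19, 15, 6, 2] end={s21,s8} — reject; 6/6 deletions ∈↓L.
2 obstructions.

Antichain: [wmmm, mmmwmw].


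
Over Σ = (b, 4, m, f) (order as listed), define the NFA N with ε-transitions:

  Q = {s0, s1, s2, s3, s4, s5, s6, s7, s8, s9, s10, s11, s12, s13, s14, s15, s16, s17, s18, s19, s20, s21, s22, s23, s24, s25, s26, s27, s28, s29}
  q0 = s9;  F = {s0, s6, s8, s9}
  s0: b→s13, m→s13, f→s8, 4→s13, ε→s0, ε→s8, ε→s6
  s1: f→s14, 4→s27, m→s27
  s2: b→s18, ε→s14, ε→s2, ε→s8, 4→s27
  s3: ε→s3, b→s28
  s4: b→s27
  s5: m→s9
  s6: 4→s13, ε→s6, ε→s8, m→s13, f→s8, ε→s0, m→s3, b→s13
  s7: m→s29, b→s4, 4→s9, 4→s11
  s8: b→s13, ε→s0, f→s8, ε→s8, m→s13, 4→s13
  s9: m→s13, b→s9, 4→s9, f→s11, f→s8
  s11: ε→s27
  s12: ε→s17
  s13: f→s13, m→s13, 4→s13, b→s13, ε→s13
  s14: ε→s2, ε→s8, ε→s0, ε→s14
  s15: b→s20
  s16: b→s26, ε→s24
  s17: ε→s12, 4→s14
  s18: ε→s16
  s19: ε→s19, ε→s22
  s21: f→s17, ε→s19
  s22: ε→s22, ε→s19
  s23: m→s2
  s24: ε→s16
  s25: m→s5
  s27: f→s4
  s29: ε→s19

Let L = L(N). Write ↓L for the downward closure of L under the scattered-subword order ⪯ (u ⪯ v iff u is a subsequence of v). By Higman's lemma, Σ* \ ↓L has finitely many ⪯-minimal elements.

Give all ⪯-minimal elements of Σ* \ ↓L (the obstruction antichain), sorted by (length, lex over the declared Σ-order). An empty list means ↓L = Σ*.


|Q|=30, |F|=4, |δ|=70 (29 ε).
min D↑ (3 st, q0=0, F={1}): 0:b→0,4→0,m→1,f→2 1:b→1,4→1,m→1,f→1 2:b→1,4→1,m→1,f→2 [Hopcroft].
'm': N↓-sim [10, 3] end={s13,s28,s3} — reject; 1/1 del acc.
'fb': |S_i|=[10, 9, 4] end={s13,s27,s28,s4} ∉↓L; 2/2 single-dels accept.
'f4': N↓-sim [10, 9, 1] end={s13} — reject; 2/2 del acc.
3 obstructions.

A = [m, fb, f4].


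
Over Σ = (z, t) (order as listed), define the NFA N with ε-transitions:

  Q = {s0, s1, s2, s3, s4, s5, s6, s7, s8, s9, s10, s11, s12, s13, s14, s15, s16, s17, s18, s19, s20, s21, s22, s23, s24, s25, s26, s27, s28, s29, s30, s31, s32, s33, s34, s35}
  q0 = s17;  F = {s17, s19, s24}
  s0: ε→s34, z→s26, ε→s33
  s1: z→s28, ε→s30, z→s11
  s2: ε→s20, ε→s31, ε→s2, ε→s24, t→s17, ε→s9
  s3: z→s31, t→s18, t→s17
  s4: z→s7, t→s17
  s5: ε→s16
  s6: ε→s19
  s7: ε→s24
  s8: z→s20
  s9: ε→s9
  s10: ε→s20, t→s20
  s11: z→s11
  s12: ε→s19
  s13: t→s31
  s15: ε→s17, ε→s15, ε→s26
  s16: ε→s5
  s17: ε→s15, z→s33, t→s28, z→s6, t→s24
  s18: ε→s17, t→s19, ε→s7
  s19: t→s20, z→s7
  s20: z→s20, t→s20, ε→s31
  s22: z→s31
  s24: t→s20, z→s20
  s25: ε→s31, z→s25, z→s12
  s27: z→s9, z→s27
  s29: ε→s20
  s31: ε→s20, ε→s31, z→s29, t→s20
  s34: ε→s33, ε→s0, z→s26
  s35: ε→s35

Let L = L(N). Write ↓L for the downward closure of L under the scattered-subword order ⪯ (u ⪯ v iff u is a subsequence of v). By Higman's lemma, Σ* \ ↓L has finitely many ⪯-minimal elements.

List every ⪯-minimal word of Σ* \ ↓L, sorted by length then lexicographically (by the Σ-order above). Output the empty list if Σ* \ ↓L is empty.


A = [zt, tz, tt, zzz].

|Q|=36, |F|=3, |δ|=61 (29 ε).
min D↑ (4 st, q0=0, F={3}): 0:z→1,t→2 1:z→2,t→3 2:z→3,t→3 3:z→3,t→3 [Hopcroft].
'zt': |S_i|=[12, 8, 3] end={s20,s29,s31} — reject; 2/2 del acc.
'tz': run [12, 5, 3] end={s20,s29,s31} rej; 2/2 del acc.
'tt': run [12, 5, 3] end={s20,s29,s31} rej; 2/2 single-dels accept.
'zzz': |S_i|=[12, 8, 5, 3] end={s20,s29,s31} — reject; 3/3 deletions ∈↓L.
4 words, ⪯-incomp.


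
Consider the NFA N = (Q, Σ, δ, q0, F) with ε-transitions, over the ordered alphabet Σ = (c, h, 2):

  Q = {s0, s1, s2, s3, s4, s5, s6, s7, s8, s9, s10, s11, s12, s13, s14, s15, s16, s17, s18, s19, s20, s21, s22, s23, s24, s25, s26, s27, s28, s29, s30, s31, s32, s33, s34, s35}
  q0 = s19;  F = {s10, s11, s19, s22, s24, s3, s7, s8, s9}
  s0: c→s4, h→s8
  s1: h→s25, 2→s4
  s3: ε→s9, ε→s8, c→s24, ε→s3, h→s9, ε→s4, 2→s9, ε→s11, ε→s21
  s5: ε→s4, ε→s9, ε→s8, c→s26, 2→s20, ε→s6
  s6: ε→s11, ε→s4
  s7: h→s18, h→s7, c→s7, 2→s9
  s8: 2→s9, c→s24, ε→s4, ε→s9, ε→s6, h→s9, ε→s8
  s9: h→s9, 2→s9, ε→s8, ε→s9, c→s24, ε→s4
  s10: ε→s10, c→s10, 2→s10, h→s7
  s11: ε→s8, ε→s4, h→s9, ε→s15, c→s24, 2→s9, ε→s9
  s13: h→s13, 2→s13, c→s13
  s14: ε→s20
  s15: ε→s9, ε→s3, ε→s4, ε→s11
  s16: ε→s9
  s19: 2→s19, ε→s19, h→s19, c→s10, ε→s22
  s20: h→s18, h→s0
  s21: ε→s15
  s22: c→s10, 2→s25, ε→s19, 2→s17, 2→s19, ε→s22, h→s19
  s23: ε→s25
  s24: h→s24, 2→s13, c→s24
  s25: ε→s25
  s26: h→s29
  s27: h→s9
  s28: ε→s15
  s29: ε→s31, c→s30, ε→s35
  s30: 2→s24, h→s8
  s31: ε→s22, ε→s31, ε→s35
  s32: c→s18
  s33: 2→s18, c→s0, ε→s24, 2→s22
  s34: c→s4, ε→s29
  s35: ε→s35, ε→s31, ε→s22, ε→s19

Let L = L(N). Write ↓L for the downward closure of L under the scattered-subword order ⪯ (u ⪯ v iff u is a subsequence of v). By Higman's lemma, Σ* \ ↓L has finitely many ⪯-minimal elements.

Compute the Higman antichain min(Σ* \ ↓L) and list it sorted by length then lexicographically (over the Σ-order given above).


Antichain: [ch2c2].

|Q|=36, |F|=9, |δ|=100 (49 ε).
min D↑ (6 st, q0=0, F={5}): 0:c→1,h→0,2→0 1:c→1,h→2,2→1 2:c→2,h→2,2→3 3:c→4,h→3,2→3 4:c→4,h→4,2→5 5:c→5,h→5,2→5 (ε-aug+det+¬).
'ch2c2': N↓-sim [17, 13, 12, 10, 2, 1] end={s13} ∉↓L; 5/5 single-dels accept.
1 minimals (antichain).


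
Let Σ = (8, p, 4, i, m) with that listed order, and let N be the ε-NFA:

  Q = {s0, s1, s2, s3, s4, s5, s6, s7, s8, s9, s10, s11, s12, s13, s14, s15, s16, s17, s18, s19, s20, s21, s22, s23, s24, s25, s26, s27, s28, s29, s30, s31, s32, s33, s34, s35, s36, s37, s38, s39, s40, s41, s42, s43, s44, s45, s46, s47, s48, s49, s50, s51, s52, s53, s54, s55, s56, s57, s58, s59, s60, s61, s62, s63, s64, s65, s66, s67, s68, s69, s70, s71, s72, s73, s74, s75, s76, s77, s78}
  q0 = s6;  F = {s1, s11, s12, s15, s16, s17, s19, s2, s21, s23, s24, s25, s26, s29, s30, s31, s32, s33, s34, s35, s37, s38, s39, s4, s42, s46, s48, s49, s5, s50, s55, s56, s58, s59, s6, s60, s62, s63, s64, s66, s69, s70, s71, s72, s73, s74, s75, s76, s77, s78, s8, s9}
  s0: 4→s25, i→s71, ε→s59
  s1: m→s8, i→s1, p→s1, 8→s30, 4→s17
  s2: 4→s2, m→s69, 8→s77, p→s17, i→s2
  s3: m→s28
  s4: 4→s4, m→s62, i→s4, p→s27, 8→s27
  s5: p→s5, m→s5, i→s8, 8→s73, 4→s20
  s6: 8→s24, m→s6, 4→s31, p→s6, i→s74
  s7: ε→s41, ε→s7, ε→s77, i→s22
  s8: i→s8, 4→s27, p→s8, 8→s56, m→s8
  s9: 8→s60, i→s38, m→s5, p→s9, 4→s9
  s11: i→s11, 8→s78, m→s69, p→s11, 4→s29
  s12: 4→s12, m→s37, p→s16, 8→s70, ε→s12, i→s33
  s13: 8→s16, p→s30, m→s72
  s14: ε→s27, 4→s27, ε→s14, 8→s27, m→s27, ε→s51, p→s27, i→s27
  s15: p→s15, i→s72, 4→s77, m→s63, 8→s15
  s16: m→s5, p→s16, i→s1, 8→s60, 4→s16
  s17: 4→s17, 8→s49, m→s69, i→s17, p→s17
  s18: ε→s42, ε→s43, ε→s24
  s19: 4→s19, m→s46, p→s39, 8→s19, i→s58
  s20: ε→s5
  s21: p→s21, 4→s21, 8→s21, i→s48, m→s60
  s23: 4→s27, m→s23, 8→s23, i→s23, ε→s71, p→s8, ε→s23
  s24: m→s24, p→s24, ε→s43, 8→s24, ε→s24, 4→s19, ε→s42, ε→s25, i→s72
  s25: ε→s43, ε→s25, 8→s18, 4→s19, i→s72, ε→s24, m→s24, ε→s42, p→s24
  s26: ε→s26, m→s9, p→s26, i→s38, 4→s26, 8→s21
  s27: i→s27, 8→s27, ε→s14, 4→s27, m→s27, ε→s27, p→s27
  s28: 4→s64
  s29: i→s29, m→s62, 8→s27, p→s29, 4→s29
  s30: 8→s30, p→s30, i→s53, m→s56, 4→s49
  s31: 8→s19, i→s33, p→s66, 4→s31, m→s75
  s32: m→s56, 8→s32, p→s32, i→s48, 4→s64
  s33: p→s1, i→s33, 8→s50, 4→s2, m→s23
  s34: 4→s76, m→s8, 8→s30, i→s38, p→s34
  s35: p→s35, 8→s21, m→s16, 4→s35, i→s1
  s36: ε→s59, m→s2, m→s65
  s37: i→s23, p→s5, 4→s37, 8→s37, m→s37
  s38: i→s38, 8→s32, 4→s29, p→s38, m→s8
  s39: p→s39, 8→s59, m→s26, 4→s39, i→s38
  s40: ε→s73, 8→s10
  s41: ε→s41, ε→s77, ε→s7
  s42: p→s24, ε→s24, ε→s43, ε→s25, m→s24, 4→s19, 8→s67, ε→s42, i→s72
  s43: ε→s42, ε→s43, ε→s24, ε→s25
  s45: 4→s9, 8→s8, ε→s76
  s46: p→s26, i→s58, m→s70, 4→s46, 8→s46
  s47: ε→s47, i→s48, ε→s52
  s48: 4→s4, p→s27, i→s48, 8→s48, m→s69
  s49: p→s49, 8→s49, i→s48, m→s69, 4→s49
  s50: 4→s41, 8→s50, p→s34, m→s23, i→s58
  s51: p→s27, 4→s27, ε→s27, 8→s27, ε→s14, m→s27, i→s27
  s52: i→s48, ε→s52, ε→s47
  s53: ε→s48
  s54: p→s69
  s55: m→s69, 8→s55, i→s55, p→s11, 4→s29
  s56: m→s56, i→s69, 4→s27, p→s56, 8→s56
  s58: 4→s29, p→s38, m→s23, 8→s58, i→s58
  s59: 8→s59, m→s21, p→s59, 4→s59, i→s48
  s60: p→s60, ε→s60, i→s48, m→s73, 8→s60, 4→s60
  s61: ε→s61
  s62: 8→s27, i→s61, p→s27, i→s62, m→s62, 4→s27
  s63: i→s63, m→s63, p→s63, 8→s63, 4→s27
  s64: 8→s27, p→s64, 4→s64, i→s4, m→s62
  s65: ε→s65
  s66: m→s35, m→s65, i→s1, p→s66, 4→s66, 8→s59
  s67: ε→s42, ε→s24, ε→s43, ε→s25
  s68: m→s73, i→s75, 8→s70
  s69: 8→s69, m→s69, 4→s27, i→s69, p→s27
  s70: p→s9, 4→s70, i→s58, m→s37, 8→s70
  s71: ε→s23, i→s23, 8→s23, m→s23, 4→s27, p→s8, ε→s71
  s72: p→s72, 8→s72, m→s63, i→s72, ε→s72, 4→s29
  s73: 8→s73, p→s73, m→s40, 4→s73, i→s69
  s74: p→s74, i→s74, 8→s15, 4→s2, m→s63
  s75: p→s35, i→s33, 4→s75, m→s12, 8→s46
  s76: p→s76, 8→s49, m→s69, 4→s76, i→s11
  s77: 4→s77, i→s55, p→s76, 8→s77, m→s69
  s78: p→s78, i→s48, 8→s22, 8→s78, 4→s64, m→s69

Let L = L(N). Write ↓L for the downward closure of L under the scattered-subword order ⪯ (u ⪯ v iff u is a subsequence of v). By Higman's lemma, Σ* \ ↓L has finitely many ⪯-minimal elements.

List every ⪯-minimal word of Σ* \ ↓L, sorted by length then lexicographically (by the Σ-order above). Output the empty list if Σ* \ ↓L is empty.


|Q|=79, |F|=52, |δ|=353 (56 ε).
min D↑ (50 st, q0=0, F={25}): 0:8→1,p→0,4→2,i→3,m→0 1:8→1,p→1,4→4,i→5,m→1 2:8→4,p→6,4→2,i→7,m→8 3:8→9,p→3,4→10,i→3,m→11 4:8→4,p→12,4→4,i→13,m→14 5:8→5,p→5,4→15,i→5,m→11 6:8→16,p→6,4→6,i→17,m→18 7:8→19,p→17,4→10,i→7,m→20 8:8→14,p→18,4→8,i→7,m→21 9:8→9,p→9,4→22,i→5,m→11 10:8→22,p→23,4→10,i→10,m→24 11:8→11,p→11,4→25,i→11,m→11 12:8→16,p→12,4→12,i→26,m→27 13:8→13,p→26,4→15,i→13,m→20 14:8→14,p→27,4→14,i→13,m→28 15:8→25,p→15,4→15,i→15,m→29 16:8→16,p→16,4→16,i→30,m→31 17:8→32,p→17,4→23,i→17,m→33 18:8→31,p→18,4→18,i→17,m→34 19:8→19,p→35,4→22,i→13,m→20 20:8→20,p→33,4→25,i→20,m→20 21:8→28,p→34,4→21,i→7,m→36 22:8→22,p→37,4→22,i→38,m→24 23:8→39,p→23,4→23,i→23,m→24 24:8→24,p→25,4→25,i→24,m→24 25:8→25,p→25,4→25,i→25,m→25 26:8→40,p→26,4→15,i→26,m→33 27:8→31,p→27,4→27,i→26,m→41 28:8→28,p→41,4→28,i→13,m→36 29:8→25,p→25,4→25,i→29,m→29 30:8→30,p→25,4→42,i→30,m→24 31:8→31,p→31,4→31,i→30,m→43 32:8→32,p→32,4→39,i→30,m→44 33:8→44,p→33,4→25,i→33,m→33 34:8→43,p→34,4→34,i→17,m→45 35:8→32,p→35,4→37,i→26,m→33 36:8→36,p→45,4→36,i→20,m→36 37:8→39,p→37,4→37,i→46,m→24 38:8→38,p→46,4→15,i→38,m→24 39:8→39,p→39,4→39,i→30,m→24 40:8→40,p→40,4→47,i→30,m→44 41:8→43,p→41,4→41,i→26,m→45 42:8→25,p→25,4→42,i→42,m→29 43:8→43,p→43,4→43,i→30,m→48 44:8→44,p→44,4→25,i→24,m→44 45:8→48,p→45,4→45,i→33,m→45 46:8→49,p→46,4→15,i→46,m→24 47:8→25,p→47,4→47,i→42,m→29 48:8→48,p→48,4→48,i→24,m→48 49:8→49,p→49,4→47,i→30,m→24.
'im4': |S_i|=[67, 38, 11, 3] end={s14,s27,s51} ∉↓L; 3/3 deletions ∈↓L.
'8i48': N↓-sim [67, 54, 24, 8, 3] end={s14,s27,s51} ∉↓L; 4/4 deletions ∈↓L.
'i4mp': N↓-sim [67, 38, 21, 6, 3] end={s14,s27,s51} ∉↓L; 4/4 deletions ∈↓L.
'4p8ip': run [67, 56, 39, 22, 9, 3] end={s14,s27,s51} rej; 5/5 del acc.
'4mmmi4': run [67, 56, 51, 45, 16, 10, 3] end={s14,s27,s51} rej; 6/6 single-dels accept.
5 minimals (antichain).

A = [im4, 8i48, i4mp, 4p8ip, 4mmmi4].


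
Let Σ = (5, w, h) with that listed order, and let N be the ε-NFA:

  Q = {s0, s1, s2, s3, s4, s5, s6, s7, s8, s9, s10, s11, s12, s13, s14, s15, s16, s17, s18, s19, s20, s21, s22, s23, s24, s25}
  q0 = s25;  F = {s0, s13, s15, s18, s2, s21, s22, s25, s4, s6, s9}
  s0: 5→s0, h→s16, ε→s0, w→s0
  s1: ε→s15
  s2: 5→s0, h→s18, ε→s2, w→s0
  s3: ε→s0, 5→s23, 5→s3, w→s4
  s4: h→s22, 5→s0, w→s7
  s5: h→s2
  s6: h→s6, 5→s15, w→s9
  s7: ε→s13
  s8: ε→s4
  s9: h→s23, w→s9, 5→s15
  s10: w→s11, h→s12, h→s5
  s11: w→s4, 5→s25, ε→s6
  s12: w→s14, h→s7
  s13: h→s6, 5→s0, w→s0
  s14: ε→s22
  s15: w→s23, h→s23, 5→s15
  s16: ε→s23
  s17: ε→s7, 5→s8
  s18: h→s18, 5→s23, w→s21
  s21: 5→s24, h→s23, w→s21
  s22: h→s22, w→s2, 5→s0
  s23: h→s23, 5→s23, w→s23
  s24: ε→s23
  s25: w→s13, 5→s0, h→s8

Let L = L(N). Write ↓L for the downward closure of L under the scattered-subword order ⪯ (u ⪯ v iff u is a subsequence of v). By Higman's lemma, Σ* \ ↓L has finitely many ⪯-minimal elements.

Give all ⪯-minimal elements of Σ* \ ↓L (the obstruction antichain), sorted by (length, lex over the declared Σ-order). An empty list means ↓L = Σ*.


|Q|=26, |F|=11, |δ|=59 (11 ε).
min D↑ (12 st, q0=0, F={4}): 0:5→1,w→2,h→3 1:5→1,w→1,h→4 2:5→1,w→1,h→5 3:5→1,w→2,h→6 4:5→4,w→4,h→4 5:5→7,w→8,h→5 6:5→1,w→9,h→6 7:5→7,w→4,h→4 8:5→7,w→8,h→4 9:5→1,w→1,h→10 10:5→4,w→11,h→10 11:5→4,w→11,h→4 [Hopcroft].
'5h': |S_i|=[16, 5, 2] end={s16,s23} ∉↓L; 2/2 del acc.
'wwh': N↓-sim [16, 12, 7, 2] end={s16,s23} — reject; 3/3 del acc.
'wh5w': N↓-sim [16, 12, 8, 3, 1] end={s23} ∉↓L; 4/4 single-dels accept.
'hhwh5': |S_i|=[16, 15, 11, 9, 5, 2] end={s23,s24} ∉↓L; 5/5 del acc.
4 obstructions.

Antichain: [5h, wwh, wh5w, hhwh5].


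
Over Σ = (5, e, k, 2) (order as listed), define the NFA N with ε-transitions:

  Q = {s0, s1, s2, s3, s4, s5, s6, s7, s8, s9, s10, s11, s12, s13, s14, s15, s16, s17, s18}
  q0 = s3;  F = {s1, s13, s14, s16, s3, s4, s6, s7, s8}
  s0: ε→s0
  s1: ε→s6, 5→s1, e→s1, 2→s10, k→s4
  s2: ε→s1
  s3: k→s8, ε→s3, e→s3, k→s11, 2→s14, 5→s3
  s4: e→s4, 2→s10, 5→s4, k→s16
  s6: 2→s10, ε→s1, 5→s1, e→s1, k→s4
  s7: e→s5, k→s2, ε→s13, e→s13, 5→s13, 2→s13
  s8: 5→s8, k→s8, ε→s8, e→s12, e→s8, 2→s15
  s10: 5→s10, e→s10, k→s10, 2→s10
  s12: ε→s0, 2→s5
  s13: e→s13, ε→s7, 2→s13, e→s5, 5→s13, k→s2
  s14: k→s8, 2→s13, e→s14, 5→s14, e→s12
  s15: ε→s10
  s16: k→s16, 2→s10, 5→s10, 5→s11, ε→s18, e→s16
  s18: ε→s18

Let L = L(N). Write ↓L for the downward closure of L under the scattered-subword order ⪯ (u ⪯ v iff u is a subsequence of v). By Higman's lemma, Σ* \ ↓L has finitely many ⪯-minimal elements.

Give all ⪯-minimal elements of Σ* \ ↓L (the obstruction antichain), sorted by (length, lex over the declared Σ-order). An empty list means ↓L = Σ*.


A = [k2, 22kkk5].

|Q|=19, |F|=9, |δ|=59 (12 ε).
min D↑ (8 st, q0=0, F={3}): 0:5→0,e→0,k→1,2→2 1:5→1,e→1,k→1,2→3 2:5→2,e→2,k→1,2→4 3:5→3,e→3,k→3,2→3 4:5→4,e→4,k→5,2→4 5:5→5,e→5,k→6,2→3 6:5→6,e→6,k→7,2→3 7:5→3,e→7,k→7,2→3 [Hopcroft].
'k2': N↓-sim [17, 13, 3] end={s10,s15,s5} rej; 2/2 single-dels accept.
'22kkk5': |S_i|=[17, 16, 12, 8, 5, 4, 2] end={s10,s11} — reject; 6/6 single-dels accept.
2 obstructions.


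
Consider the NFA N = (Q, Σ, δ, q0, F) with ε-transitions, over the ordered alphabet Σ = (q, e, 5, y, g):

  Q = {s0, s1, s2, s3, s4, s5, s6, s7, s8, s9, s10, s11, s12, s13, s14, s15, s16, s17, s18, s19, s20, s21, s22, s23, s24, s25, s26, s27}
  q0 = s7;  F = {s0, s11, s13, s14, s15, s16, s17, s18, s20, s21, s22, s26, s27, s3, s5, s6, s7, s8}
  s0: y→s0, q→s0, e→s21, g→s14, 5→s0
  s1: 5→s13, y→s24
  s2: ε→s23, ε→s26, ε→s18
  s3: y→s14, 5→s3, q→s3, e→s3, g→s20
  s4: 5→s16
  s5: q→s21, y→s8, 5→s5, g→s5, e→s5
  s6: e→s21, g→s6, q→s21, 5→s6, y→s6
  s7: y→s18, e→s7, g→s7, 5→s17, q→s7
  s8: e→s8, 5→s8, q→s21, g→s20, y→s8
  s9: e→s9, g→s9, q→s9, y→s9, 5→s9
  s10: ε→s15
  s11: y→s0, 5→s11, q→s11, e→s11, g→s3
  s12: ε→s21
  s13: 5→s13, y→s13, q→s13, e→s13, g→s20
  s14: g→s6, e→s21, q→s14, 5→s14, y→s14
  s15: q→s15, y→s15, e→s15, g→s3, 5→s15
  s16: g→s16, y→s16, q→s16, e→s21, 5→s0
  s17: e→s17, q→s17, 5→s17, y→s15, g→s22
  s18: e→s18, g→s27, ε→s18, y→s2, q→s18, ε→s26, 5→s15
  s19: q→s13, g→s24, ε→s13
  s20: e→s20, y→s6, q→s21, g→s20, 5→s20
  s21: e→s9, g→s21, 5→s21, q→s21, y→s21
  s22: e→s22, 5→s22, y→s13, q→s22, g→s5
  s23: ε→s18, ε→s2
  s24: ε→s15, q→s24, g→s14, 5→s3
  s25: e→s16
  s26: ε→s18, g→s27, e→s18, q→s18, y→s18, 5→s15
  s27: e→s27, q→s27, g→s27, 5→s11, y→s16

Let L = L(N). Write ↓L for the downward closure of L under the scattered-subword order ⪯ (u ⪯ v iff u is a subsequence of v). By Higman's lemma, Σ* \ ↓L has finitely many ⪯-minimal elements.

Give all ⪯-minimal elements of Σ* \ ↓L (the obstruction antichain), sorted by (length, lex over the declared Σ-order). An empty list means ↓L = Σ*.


|Q|=28, |F|=18, |δ|=116 (12 ε).
min D↑ (18 st, q0=0, F={17}): 0:q→0,e→0,5→1,y→2,g→0 1:q→1,e→1,5→1,y→3,g→4 2:q→2,e→2,5→3,y→2,g→5 3:q→3,e→3,5→3,y→3,g→6 4:q→4,e→4,5→4,y→7,g→8 5:q→5,e→5,5→9,y→10,g→5 6:q→6,e→6,5→6,y→11,g→12 7:q→7,e→7,5→7,y→7,g→12 8:q→13,e→8,5→8,y→14,g→8 9:q→9,e→9,5→9,y→15,g→6 10:q→10,e→13,5→15,y→10,g→10 11:q→11,e→13,5→11,y→11,g→16 12:q→13,e→12,5→12,y→16,g→12 13:q→13,e→17,5→13,y→13,g→13 14:q→13,e→14,5→14,y→14,g→12 15:q→15,e→13,5→15,y→15,g→11 16:q→13,e→13,5→16,y→16,g→16 17:q→17,e→17,5→17,y→17,g→17 [Hopcroft].
'5ggqe': N↓-sim [21, 14, 10, 6, 2, 1] end={s9} — reject; 5/5 single-dels accept.
'ygyee': |S_i|=[21, 17, 10, 6, 2, 1] end={s9} rej; 5/5 single-dels accept.
2 minimals (antichain).

A = [5ggqe, ygyee].


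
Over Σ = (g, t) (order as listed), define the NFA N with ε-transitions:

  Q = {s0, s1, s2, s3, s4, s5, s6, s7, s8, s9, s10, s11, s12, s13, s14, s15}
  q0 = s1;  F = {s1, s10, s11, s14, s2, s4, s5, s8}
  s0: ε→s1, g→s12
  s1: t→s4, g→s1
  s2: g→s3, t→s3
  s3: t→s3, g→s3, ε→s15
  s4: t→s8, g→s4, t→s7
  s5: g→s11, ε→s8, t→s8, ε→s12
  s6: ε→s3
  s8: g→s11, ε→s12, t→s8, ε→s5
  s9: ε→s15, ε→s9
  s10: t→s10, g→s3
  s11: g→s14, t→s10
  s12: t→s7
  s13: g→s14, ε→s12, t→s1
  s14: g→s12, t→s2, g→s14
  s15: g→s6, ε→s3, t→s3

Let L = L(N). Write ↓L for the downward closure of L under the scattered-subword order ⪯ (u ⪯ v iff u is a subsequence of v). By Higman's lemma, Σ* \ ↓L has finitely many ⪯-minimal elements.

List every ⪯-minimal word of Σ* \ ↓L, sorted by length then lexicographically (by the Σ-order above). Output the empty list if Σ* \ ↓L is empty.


A = [ttgtg, ttggtt].

|Q|=16, |F|=8, |δ|=37 (11 ε).
min D↑ (8 st, q0=0, F={7}): 0:g→0,t→1 1:g→1,t→2 2:g→3,t→2 3:g→4,t→5 4:g→4,t→6 5:g→7,t→5 6:g→7,t→7 7:g→7,t→7.
'ttgtg': N↓-sim [13, 12, 11, 9, 6, 3] end={s15,s3,s6} ∉↓L; 5/5 single-dels accept.
'ttggtt': N↓-sim [13, 12, 11, 9, 7, 5, 3] end={s15,s3,s6} — reject; 6/6 deletions ∈↓L.
2 minimals (antichain).


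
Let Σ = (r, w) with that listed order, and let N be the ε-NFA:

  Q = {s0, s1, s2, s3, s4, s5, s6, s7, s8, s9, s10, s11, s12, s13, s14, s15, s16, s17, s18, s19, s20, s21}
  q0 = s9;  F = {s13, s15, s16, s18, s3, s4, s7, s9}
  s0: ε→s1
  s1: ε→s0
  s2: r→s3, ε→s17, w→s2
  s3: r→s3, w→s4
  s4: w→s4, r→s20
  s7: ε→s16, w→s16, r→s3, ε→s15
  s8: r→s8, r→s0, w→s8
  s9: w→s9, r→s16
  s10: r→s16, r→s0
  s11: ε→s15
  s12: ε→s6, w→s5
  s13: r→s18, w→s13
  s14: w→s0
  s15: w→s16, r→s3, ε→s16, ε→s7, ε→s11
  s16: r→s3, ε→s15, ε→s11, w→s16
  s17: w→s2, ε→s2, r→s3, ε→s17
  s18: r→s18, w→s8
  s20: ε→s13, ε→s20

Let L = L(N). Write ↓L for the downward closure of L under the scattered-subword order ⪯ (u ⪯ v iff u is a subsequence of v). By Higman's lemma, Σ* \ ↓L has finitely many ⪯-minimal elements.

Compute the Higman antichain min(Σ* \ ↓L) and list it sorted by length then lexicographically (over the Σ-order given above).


Antichain: [rrwrrw].

|Q|=22, |F|=8, |δ|=43 (16 ε).
min D↑ (7 st, q0=0, F={6}): 0:r→1,w→0 1:r→2,w→1 2:r→2,w→3 3:r→4,w→3 4:r→5,w→4 5:r→5,w→6 6:r→6,w→6.
'rrwrrw': N↓-sim [13, 12, 8, 7, 6, 4, 3] end={s0,s1,s8} rej; 6/6 deletions ∈↓L.
1 minimals (antichain).


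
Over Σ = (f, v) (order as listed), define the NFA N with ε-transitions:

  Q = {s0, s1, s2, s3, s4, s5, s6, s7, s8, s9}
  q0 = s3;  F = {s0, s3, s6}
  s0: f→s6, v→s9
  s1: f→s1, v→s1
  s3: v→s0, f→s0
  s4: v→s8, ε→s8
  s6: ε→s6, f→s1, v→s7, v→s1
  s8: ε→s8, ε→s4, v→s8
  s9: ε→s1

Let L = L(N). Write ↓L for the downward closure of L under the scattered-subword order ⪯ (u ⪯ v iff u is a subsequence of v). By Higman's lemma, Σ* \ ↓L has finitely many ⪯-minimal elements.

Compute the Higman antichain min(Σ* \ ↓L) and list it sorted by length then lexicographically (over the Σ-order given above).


A = [fv, vv, fff, vff].

|Q|=10, |F|=3, |δ|=16 (5 ε).
min D↑ (4 st, q0=0, F={3}): 0:f→1,v→1 1:f→2,v→3 2:f→3,v→3 3:f→3,v→3 (ε-aug+det+¬).
'fv': |S_i|=[6, 5, 3] end={s1,s7,s9} ∉↓L; 2/2 single-dels accept.
'vv': N↓-sim [6, 5, 3] end={s1,s7,s9} ∉↓L; 2/2 deletions ∈↓L.
'fff': |S_i|=[6, 5, 3, 1] end={s1} ∉↓L; 3/3 single-dels accept.
'vff': |S_i|=[6, 5, 3, 1] end={s1} rej; 3/3 deletions ∈↓L.
4 minimals (antichain).


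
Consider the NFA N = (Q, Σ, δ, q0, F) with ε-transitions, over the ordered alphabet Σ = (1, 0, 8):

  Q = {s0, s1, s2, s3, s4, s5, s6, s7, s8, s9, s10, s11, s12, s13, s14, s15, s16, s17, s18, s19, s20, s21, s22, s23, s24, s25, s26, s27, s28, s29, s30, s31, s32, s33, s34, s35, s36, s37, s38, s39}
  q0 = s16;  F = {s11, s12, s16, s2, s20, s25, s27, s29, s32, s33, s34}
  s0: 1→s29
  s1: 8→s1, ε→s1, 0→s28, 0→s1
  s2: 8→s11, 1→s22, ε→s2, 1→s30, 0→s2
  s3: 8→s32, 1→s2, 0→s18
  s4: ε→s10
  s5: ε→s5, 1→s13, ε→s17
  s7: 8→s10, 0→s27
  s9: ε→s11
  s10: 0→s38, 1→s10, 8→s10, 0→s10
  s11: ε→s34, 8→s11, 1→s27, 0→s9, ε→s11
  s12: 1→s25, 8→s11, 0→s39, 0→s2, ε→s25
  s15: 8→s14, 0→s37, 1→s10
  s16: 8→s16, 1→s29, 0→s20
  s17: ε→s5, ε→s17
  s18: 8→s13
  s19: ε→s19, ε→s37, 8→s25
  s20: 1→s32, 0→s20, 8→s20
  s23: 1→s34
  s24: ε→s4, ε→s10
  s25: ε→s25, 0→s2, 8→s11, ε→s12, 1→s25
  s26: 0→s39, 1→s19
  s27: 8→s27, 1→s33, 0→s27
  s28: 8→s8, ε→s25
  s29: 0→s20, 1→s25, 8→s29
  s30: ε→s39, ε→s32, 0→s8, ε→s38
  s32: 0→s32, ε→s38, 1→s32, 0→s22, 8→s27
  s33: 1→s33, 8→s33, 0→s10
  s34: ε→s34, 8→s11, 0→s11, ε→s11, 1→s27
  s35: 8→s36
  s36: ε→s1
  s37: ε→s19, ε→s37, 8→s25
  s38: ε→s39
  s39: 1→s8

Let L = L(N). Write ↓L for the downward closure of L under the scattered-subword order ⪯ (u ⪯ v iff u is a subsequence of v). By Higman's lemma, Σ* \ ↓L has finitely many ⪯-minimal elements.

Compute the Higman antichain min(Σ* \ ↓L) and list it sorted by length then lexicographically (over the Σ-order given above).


Antichain: [01810, 118110].

|Q|=40, |F|=11, |δ|=91 (28 ε).
min D↑ (10 st, q0=0, F={9}): 0:1→1,0→2,8→0 1:1→3,0→2,8→1 2:1→4,0→2,8→2 3:1→3,0→5,8→6 4:1→4,0→4,8→7 5:1→4,0→5,8→6 6:1→7,0→6,8→6 7:1→8,0→7,8→7 8:1→8,0→9,8→8 9:1→9,0→9,8→9 [Hopcroft].
'01810': N↓-sim [18, 14, 9, 6, 5, 4] end={s10,s38,s39,s8} rej; 5/5 single-dels accept.
'118110': N↓-sim [18, 17, 15, 9, 6, 5, 4] end={s10,s38,s39,s8} rej; 6/6 single-dels accept.
2 obstructions.


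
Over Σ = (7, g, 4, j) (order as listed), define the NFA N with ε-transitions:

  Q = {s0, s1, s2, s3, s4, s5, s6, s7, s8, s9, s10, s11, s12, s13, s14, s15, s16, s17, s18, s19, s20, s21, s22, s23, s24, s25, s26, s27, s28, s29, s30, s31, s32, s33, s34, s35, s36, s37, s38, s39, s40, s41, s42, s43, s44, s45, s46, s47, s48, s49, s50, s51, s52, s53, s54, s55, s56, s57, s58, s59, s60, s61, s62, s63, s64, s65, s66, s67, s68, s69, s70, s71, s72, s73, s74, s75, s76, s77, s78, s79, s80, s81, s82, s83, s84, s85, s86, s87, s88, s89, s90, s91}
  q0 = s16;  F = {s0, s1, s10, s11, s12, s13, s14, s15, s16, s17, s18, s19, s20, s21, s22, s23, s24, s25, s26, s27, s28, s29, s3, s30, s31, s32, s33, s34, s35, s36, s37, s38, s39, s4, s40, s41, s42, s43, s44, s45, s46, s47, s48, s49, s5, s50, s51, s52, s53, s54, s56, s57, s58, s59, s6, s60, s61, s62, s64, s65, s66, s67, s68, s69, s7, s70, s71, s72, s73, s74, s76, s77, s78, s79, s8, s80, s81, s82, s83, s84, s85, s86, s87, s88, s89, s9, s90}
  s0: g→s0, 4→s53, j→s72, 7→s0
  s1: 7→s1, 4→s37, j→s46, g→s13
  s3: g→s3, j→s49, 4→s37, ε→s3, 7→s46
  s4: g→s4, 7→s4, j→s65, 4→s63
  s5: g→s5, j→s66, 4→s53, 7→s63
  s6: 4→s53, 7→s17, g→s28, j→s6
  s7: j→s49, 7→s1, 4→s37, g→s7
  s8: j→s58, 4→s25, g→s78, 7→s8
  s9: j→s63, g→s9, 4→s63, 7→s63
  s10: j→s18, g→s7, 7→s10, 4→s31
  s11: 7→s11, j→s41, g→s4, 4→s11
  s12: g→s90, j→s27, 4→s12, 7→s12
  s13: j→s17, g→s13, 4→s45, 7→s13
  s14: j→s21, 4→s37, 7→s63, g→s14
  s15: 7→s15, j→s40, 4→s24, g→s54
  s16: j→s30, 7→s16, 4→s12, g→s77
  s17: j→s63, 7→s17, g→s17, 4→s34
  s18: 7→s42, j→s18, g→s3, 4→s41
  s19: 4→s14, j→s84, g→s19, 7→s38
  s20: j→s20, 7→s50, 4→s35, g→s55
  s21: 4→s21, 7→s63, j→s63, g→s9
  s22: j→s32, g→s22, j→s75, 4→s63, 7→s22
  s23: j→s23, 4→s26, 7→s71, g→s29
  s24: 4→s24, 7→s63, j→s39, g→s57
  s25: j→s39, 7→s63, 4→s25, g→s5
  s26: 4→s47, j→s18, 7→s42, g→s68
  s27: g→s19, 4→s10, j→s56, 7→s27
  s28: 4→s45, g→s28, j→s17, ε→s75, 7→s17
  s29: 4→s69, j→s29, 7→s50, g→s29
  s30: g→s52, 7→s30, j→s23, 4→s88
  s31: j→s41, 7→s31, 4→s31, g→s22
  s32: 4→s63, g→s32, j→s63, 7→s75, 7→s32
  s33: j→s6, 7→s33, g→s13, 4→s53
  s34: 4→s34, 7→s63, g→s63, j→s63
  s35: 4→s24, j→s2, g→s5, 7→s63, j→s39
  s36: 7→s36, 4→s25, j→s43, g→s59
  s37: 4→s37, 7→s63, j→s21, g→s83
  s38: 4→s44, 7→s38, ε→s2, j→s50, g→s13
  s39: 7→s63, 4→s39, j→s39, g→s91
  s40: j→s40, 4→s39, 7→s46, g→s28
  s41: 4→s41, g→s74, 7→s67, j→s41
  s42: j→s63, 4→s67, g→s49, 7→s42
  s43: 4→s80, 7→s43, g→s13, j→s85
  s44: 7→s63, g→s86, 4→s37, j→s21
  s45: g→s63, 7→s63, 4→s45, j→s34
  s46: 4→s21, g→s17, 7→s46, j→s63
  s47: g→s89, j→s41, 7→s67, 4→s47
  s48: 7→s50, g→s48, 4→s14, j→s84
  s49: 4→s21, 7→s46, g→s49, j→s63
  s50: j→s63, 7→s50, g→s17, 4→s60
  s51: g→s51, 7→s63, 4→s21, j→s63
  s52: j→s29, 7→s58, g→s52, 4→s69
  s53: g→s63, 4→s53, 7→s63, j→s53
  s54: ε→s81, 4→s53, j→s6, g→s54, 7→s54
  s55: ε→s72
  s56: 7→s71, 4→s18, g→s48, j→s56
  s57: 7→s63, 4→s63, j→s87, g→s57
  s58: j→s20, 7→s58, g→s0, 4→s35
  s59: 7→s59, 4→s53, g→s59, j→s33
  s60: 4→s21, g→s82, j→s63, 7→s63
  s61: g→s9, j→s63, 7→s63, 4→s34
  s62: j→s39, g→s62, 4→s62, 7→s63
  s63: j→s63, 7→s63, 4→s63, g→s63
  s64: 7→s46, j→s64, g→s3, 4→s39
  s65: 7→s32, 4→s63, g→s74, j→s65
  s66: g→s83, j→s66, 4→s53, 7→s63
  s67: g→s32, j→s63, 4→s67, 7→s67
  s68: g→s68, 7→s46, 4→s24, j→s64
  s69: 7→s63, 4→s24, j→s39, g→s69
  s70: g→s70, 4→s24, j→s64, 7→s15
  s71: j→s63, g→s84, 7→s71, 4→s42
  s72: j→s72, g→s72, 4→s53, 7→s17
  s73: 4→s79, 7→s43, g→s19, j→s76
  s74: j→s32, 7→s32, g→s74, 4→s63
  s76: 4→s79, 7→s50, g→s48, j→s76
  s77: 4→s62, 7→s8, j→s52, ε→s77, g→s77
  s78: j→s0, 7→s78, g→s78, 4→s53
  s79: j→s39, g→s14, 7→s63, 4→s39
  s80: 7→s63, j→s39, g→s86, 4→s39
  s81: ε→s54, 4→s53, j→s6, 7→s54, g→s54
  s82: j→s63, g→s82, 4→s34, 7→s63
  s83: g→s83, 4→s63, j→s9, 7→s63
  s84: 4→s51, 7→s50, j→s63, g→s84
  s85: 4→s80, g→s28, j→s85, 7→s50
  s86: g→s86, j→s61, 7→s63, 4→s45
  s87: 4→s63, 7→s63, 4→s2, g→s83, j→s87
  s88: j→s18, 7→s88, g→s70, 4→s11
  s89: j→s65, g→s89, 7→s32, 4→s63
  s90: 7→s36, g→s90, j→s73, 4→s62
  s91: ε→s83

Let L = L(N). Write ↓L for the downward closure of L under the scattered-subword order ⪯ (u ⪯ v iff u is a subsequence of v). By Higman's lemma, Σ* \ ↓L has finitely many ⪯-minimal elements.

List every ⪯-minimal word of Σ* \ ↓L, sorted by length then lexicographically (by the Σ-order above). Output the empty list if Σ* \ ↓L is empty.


Antichain: [g47, jj7j, g7g4g, g4jg4, 4jgjj, j44g4].

|Q|=92, |F|=87, |δ|=364 (8 ε).
min D↑ (87 st, q0=0, F={14}): 0:7→0,g→1,4→2,j→3 1:7→4,g→1,4→5,j→6 2:7→2,g→7,4→2,j→8 3:7→3,g→6,4→9,j→10 4:7→4,g→11,4→12,j→13 5:7→14,g→5,4→5,j→15 6:7→13,g→6,4→16,j→17 7:7→18,g→7,4→5,j→19 8:7→8,g→20,4→21,j→22 9:7→9,g→23,4→24,j→25 10:7→26,g→17,4→27,j→10 11:7→11,g→11,4→28,j→29 12:7→14,g→30,4→12,j→15 13:7→13,g→29,4→31,j→32 14:7→14,g→14,4→14,j→14 15:7→14,g→33,4→15,j→15 16:7→14,g→16,4→34,j→15 17:7→35,g→17,4→16,j→17 18:7→18,g→36,4→12,j→37 19:7→37,g→20,4→38,j→39 20:7→40,g→20,4→41,j→42 21:7→21,g→43,4→44,j→25 22:7→26,g→45,4→25,j→22 23:7→46,g→23,4→34,j→47 24:7→24,g→48,4→24,j→49 25:7→50,g→51,4→49,j→25 26:7→26,g→42,4→50,j→14 27:7→50,g→52,4→53,j→25 28:7→14,g→14,4→28,j→28 29:7→29,g→29,4→28,j→54 30:7→14,g→30,4→28,j→55 31:7→14,g→30,4→34,j→15 32:7→35,g→54,4→31,j→32 33:7→14,g→33,4→14,j→56 34:7→14,g→57,4→34,j→15 35:7→35,g→58,4→59,j→14 36:7→36,g→36,4→28,j→60 37:7→37,g→61,4→62,j→63 38:7→14,g→41,4→15,j→15 39:7→35,g→45,4→38,j→39 40:7→40,g→61,4→64,j→35 41:7→14,g→41,4→65,j→66 42:7→35,g→42,4→67,j→14 43:7→68,g→43,4→65,j→69 44:7→44,g→70,4→44,j→49 45:7→35,g→45,4→41,j→42 46:7→46,g→71,4→34,j→72 47:7→73,g→51,4→15,j→47 48:7→48,g→48,4→14,j→74 49:7→75,g→76,4→49,j→49 50:7→50,g→69,4→75,j→14 51:7→73,g→51,4→65,j→69 52:7→73,g→52,4→34,j→47 53:7→75,g→77,4→53,j→49 54:7→58,g→54,4→28,j→54 55:7→14,g→33,4→28,j→55 56:7→14,g→56,4→14,j→14 57:7→14,g→57,4→14,j→78 58:7→58,g→58,4→79,j→14 59:7→14,g→80,4→66,j→14 60:7→60,g→61,4→28,j→81 61:7→61,g→61,4→82,j→58 62:7→14,g→83,4→15,j→15 63:7→35,g→84,4→62,j→63 64:7→14,g→83,4→65,j→66 65:7→14,g→33,4→65,j→66 66:7→14,g→56,4→66,j→14 67:7→14,g→67,4→66,j→14 68:7→68,g→61,4→65,j→73 69:7→73,g→69,4→66,j→14 70:7→70,g→70,4→14,j→85 71:7→71,g→71,4→28,j→81 72:7→73,g→84,4→15,j→72 73:7→73,g→58,4→66,j→14 74:7→85,g→76,4→14,j→74 75:7→75,g→85,4→75,j→14 76:7→85,g→76,4→14,j→85 77:7→85,g→77,4→14,j→74 78:7→14,g→33,4→14,j→78 79:7→14,g→14,4→79,j→14 80:7→14,g→80,4→79,j→14 81:7→58,g→84,4→28,j→81 82:7→14,g→14,4→82,j→79 83:7→14,g→83,4→82,j→86 84:7→58,g→84,4→82,j→58 85:7→85,g→85,4→14,j→14 86:7→14,g→56,4→79,j→14.
'g47': |S_i|=[92, 75, 29, 1] end={s63} rej; 3/3 single-dels accept.
'jj7j': N↓-sim [92, 82, 58, 17, 1] end={s63} ∉↓L; 4/4 deletions ∈↓L.
'g7g4g': |S_i|=[92, 75, 54, 33, 5, 1] end={s63} — reject; 5/5 del acc.
'g4jg4': run [92, 75, 29, 12, 4, 1] end={s63} ∉↓L; 5/5 single-dels accept.
'4jgjj': N↓-sim [92, 79, 57, 33, 15, 1] end={s63} ∉↓L; 5/5 deletions ∈↓L.
'j44g4': N↓-sim [92, 82, 60, 26, 14, 2] end={s2,s63} rej; 5/5 del acc.
6 words, ⪯-incomp.
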